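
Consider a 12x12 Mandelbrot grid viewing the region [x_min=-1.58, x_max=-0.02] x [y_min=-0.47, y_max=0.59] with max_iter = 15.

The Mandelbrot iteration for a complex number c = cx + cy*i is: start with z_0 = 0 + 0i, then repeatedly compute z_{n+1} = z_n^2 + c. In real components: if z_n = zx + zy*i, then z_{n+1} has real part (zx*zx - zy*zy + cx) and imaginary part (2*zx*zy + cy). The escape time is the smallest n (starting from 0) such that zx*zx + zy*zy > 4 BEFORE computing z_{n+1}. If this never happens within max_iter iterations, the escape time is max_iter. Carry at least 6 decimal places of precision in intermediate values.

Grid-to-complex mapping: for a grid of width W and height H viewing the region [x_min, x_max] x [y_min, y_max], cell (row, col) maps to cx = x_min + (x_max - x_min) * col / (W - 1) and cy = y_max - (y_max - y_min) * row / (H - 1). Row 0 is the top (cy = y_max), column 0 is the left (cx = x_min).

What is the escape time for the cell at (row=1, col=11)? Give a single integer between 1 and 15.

Answer: 15

Derivation:
z_0 = 0 + 0i, c = -0.0200 + 0.4936i
Iter 1: z = -0.0200 + 0.4936i, |z|^2 = 0.2441
Iter 2: z = -0.2633 + 0.4739i, |z|^2 = 0.2939
Iter 3: z = -0.1753 + 0.2441i, |z|^2 = 0.0903
Iter 4: z = -0.0489 + 0.4081i, |z|^2 = 0.1689
Iter 5: z = -0.1841 + 0.4537i, |z|^2 = 0.2398
Iter 6: z = -0.1920 + 0.3265i, |z|^2 = 0.1435
Iter 7: z = -0.0898 + 0.3683i, |z|^2 = 0.1437
Iter 8: z = -0.1476 + 0.4275i, |z|^2 = 0.2045
Iter 9: z = -0.1810 + 0.3675i, |z|^2 = 0.1678
Iter 10: z = -0.1223 + 0.3606i, |z|^2 = 0.1450
Iter 11: z = -0.1351 + 0.4055i, |z|^2 = 0.1826
Iter 12: z = -0.1661 + 0.3841i, |z|^2 = 0.1751
Iter 13: z = -0.1399 + 0.3660i, |z|^2 = 0.1535
Iter 14: z = -0.1344 + 0.3912i, |z|^2 = 0.1711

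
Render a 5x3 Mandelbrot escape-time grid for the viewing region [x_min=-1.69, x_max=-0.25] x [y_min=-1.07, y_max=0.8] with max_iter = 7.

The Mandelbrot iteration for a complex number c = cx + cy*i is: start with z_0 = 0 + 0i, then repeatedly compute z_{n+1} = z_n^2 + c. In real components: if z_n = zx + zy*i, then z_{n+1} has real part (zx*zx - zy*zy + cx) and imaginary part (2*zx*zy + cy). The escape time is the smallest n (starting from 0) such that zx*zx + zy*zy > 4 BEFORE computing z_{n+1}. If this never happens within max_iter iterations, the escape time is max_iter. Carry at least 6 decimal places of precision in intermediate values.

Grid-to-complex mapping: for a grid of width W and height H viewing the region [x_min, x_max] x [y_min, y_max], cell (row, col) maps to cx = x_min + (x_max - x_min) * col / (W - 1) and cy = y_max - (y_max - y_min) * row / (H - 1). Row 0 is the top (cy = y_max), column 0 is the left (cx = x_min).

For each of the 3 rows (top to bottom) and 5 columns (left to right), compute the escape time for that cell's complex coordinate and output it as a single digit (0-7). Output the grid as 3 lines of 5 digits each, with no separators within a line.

(row=0, col=0): c = -1.6900 + 0.8000i → escape time 3
(row=0, col=1): c = -1.3300 + 0.8000i → escape time 3
(row=0, col=2): c = -0.9700 + 0.8000i → escape time 3
(row=0, col=3): c = -0.6100 + 0.8000i → escape time 4
(row=0, col=4): c = -0.2500 + 0.8000i → escape time 7
(row=1, col=0): c = -1.6900 + -0.1350i → escape time 5
(row=1, col=1): c = -1.3300 + -0.1350i → escape time 7
(row=1, col=2): c = -0.9700 + -0.1350i → escape time 7
(row=1, col=3): c = -0.6100 + -0.1350i → escape time 7
(row=1, col=4): c = -0.2500 + -0.1350i → escape time 7
(row=2, col=0): c = -1.6900 + -1.0700i → escape time 1
(row=2, col=1): c = -1.3300 + -1.0700i → escape time 3
(row=2, col=2): c = -0.9700 + -1.0700i → escape time 3
(row=2, col=3): c = -0.6100 + -1.0700i → escape time 3
(row=2, col=4): c = -0.2500 + -1.0700i → escape time 6

Answer: 33347
57777
13336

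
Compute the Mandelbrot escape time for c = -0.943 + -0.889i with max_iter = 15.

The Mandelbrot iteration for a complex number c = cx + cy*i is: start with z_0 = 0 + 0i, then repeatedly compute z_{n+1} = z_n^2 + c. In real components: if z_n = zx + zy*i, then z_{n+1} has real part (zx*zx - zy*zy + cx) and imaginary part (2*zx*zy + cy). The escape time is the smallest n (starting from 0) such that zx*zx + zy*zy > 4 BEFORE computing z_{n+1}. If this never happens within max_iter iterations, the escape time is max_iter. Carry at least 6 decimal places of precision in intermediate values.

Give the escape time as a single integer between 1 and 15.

Answer: 3

Derivation:
z_0 = 0 + 0i, c = -0.9430 + -0.8890i
Iter 1: z = -0.9430 + -0.8890i, |z|^2 = 1.6796
Iter 2: z = -0.8441 + 0.7877i, |z|^2 = 1.3329
Iter 3: z = -0.8509 + -2.2187i, |z|^2 = 5.6466
Escaped at iteration 3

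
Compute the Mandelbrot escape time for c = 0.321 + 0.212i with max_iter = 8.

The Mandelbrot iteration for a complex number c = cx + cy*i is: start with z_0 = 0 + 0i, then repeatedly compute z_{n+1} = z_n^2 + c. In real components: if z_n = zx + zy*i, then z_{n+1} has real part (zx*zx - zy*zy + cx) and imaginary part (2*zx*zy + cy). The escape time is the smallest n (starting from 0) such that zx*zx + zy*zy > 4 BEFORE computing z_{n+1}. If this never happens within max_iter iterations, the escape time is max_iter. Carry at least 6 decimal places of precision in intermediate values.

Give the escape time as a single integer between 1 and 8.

Answer: 8

Derivation:
z_0 = 0 + 0i, c = 0.3210 + 0.2120i
Iter 1: z = 0.3210 + 0.2120i, |z|^2 = 0.1480
Iter 2: z = 0.3791 + 0.3481i, |z|^2 = 0.2649
Iter 3: z = 0.3435 + 0.4759i, |z|^2 = 0.3445
Iter 4: z = 0.2125 + 0.5390i, |z|^2 = 0.3357
Iter 5: z = 0.0756 + 0.4411i, |z|^2 = 0.2003
Iter 6: z = 0.1322 + 0.2787i, |z|^2 = 0.0952
Iter 7: z = 0.2608 + 0.2857i, |z|^2 = 0.1496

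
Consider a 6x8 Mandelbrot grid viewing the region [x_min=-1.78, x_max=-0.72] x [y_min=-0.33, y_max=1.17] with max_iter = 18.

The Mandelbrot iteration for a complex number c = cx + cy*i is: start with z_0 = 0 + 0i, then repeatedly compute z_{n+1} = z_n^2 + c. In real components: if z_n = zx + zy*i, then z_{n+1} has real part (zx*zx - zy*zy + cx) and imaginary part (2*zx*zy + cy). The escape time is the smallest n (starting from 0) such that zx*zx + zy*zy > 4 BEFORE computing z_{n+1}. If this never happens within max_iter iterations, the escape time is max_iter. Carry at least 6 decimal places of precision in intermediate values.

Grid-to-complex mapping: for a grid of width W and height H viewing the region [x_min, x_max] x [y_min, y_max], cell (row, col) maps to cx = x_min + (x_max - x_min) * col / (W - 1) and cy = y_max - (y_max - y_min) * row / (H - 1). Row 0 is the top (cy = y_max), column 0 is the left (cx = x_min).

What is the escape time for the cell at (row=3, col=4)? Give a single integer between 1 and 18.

Answer: 5

Derivation:
z_0 = 0 + 0i, c = -0.9320 + 0.5271i
Iter 1: z = -0.9320 + 0.5271i, |z|^2 = 1.1465
Iter 2: z = -0.3413 + -0.4555i, |z|^2 = 0.3239
Iter 3: z = -1.0230 + 0.8380i, |z|^2 = 1.7487
Iter 4: z = -0.5877 + -1.1874i, |z|^2 = 1.7553
Iter 5: z = -1.9964 + 1.9229i, |z|^2 = 7.6830
Escaped at iteration 5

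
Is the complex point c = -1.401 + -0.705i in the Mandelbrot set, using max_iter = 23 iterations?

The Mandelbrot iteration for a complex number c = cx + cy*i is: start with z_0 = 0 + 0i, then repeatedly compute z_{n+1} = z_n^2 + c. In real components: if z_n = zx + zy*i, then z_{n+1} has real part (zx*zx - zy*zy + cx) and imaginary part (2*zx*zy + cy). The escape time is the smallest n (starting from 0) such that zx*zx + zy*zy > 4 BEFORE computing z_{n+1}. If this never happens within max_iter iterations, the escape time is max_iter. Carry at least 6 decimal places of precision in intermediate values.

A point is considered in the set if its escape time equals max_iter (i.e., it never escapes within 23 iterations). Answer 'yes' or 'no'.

Answer: no

Derivation:
z_0 = 0 + 0i, c = -1.4010 + -0.7050i
Iter 1: z = -1.4010 + -0.7050i, |z|^2 = 2.4598
Iter 2: z = 0.0648 + 1.2704i, |z|^2 = 1.6181
Iter 3: z = -3.0107 + -0.5404i, |z|^2 = 9.3566
Escaped at iteration 3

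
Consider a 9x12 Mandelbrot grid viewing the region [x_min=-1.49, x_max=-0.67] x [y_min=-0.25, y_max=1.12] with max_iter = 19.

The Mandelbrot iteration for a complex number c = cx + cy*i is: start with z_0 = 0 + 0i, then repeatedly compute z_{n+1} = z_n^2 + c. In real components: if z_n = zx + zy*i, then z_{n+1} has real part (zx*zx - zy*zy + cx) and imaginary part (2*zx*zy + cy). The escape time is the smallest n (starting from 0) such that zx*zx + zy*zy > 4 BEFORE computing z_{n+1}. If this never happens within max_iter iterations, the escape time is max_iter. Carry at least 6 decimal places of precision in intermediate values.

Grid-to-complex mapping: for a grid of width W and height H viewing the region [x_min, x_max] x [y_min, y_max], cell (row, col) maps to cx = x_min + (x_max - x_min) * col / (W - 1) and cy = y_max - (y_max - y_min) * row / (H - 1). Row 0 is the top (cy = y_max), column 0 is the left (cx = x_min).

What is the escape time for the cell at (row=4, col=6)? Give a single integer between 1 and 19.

Answer: 5

Derivation:
z_0 = 0 + 0i, c = -0.8750 + 0.6218i
Iter 1: z = -0.8750 + 0.6218i, |z|^2 = 1.1523
Iter 2: z = -0.4960 + -0.4664i, |z|^2 = 0.4635
Iter 3: z = -0.8464 + 1.0845i, |z|^2 = 1.8926
Iter 4: z = -1.3346 + -1.2141i, |z|^2 = 3.2553
Iter 5: z = -0.5678 + 3.8625i, |z|^2 = 15.2416
Escaped at iteration 5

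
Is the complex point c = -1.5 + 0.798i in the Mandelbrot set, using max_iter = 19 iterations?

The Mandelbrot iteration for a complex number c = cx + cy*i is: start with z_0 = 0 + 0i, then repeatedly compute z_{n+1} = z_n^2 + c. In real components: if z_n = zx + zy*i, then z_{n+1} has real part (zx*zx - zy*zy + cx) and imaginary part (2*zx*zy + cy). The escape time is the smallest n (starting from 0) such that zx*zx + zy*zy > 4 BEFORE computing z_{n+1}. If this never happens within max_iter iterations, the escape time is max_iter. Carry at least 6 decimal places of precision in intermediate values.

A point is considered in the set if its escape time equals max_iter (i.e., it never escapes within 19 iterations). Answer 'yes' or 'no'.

Answer: no

Derivation:
z_0 = 0 + 0i, c = -1.5000 + 0.7980i
Iter 1: z = -1.5000 + 0.7980i, |z|^2 = 2.8868
Iter 2: z = 0.1132 + -1.5960i, |z|^2 = 2.5600
Iter 3: z = -4.0344 + 0.4367i, |z|^2 = 16.4671
Escaped at iteration 3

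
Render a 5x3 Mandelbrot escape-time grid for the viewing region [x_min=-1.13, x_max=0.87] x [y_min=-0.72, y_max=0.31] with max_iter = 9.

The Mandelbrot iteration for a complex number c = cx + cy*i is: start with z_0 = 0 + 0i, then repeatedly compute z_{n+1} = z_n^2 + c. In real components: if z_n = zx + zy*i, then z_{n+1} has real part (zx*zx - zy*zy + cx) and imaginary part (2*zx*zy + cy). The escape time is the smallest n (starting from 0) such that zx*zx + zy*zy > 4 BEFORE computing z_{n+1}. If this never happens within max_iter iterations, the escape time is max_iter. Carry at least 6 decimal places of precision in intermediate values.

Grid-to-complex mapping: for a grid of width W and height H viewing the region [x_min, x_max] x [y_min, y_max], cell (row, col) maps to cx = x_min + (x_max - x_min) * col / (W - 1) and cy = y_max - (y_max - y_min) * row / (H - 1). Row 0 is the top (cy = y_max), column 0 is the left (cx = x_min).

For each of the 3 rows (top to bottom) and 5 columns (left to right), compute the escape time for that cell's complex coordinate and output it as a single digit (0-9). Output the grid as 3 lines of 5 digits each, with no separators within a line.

Answer: 99993
99993
36952

Derivation:
(row=0, col=0): c = -1.1300 + 0.3100i → escape time 9
(row=0, col=1): c = -0.6300 + 0.3100i → escape time 9
(row=0, col=2): c = -0.1300 + 0.3100i → escape time 9
(row=0, col=3): c = 0.3700 + 0.3100i → escape time 9
(row=0, col=4): c = 0.8700 + 0.3100i → escape time 3
(row=1, col=0): c = -1.1300 + -0.2050i → escape time 9
(row=1, col=1): c = -0.6300 + -0.2050i → escape time 9
(row=1, col=2): c = -0.1300 + -0.2050i → escape time 9
(row=1, col=3): c = 0.3700 + -0.2050i → escape time 9
(row=1, col=4): c = 0.8700 + -0.2050i → escape time 3
(row=2, col=0): c = -1.1300 + -0.7200i → escape time 3
(row=2, col=1): c = -0.6300 + -0.7200i → escape time 6
(row=2, col=2): c = -0.1300 + -0.7200i → escape time 9
(row=2, col=3): c = 0.3700 + -0.7200i → escape time 5
(row=2, col=4): c = 0.8700 + -0.7200i → escape time 2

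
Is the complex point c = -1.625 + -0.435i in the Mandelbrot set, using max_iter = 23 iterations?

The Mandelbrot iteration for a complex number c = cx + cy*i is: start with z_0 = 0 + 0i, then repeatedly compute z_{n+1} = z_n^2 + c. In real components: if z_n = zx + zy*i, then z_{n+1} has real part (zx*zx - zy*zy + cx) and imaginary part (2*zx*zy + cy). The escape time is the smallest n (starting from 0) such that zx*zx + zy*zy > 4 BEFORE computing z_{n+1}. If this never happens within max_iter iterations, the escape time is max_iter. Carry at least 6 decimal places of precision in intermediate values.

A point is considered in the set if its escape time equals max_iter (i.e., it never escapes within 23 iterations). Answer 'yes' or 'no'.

Answer: no

Derivation:
z_0 = 0 + 0i, c = -1.6250 + -0.4350i
Iter 1: z = -1.6250 + -0.4350i, |z|^2 = 2.8298
Iter 2: z = 0.8264 + 0.9788i, |z|^2 = 1.6409
Iter 3: z = -1.9000 + 1.1827i, |z|^2 = 5.0088
Escaped at iteration 3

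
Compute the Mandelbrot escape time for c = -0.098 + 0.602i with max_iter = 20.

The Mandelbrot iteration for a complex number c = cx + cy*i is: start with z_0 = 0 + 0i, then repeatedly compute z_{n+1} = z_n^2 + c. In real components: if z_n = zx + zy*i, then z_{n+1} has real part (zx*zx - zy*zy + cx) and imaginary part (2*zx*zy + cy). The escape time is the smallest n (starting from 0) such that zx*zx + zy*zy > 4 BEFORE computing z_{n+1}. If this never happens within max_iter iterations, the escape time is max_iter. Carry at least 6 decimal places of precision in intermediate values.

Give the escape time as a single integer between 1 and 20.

z_0 = 0 + 0i, c = -0.0980 + 0.6020i
Iter 1: z = -0.0980 + 0.6020i, |z|^2 = 0.3720
Iter 2: z = -0.4508 + 0.4840i, |z|^2 = 0.4375
Iter 3: z = -0.1290 + 0.1656i, |z|^2 = 0.0441
Iter 4: z = -0.1088 + 0.5593i, |z|^2 = 0.3246
Iter 5: z = -0.3989 + 0.4803i, |z|^2 = 0.3899
Iter 6: z = -0.1696 + 0.2188i, |z|^2 = 0.0766
Iter 7: z = -0.1171 + 0.5278i, |z|^2 = 0.2923
Iter 8: z = -0.3629 + 0.4784i, |z|^2 = 0.3605
Iter 9: z = -0.1952 + 0.2548i, |z|^2 = 0.1030
Iter 10: z = -0.1248 + 0.5025i, |z|^2 = 0.2681
Iter 11: z = -0.3350 + 0.4765i, |z|^2 = 0.3393
Iter 12: z = -0.2129 + 0.2828i, |z|^2 = 0.1253
Iter 13: z = -0.1326 + 0.4816i, |z|^2 = 0.2495
Iter 14: z = -0.3124 + 0.4742i, |z|^2 = 0.3225
Iter 15: z = -0.2253 + 0.3057i, |z|^2 = 0.1443
Iter 16: z = -0.1407 + 0.4642i, |z|^2 = 0.2353
Iter 17: z = -0.2937 + 0.4714i, |z|^2 = 0.3084
Iter 18: z = -0.2339 + 0.3251i, |z|^2 = 0.1604
Iter 19: z = -0.1490 + 0.4499i, |z|^2 = 0.2246

Answer: 20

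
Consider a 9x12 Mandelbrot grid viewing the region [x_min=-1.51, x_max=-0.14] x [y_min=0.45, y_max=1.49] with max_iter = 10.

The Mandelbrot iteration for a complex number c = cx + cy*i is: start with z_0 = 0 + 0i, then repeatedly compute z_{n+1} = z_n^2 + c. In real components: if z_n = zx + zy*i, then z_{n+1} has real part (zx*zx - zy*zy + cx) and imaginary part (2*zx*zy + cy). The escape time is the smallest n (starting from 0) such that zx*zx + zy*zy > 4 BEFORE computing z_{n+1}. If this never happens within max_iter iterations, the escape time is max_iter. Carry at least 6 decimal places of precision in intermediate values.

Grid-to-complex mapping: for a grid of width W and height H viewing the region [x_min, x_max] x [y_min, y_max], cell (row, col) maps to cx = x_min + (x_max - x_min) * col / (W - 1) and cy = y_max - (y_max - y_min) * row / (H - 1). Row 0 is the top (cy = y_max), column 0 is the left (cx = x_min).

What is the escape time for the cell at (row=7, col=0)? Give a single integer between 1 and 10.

z_0 = 0 + 0i, c = -1.5100 + 0.8282i
Iter 1: z = -1.5100 + 0.8282i, |z|^2 = 2.9660
Iter 2: z = 0.0842 + -1.6729i, |z|^2 = 2.8058
Iter 3: z = -4.3016 + 0.5464i, |z|^2 = 18.8023
Escaped at iteration 3

Answer: 3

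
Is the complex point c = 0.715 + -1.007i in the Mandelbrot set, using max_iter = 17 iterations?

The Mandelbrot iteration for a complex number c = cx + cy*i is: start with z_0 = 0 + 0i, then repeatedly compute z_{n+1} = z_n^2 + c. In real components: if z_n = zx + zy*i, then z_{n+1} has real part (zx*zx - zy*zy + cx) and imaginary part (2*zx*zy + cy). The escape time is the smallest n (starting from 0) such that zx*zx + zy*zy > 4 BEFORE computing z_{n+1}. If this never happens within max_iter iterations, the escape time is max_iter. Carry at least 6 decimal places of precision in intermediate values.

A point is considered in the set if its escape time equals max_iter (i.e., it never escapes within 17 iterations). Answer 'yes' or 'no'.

Answer: no

Derivation:
z_0 = 0 + 0i, c = 0.7150 + -1.0070i
Iter 1: z = 0.7150 + -1.0070i, |z|^2 = 1.5253
Iter 2: z = 0.2122 + -2.4470i, |z|^2 = 6.0329
Escaped at iteration 2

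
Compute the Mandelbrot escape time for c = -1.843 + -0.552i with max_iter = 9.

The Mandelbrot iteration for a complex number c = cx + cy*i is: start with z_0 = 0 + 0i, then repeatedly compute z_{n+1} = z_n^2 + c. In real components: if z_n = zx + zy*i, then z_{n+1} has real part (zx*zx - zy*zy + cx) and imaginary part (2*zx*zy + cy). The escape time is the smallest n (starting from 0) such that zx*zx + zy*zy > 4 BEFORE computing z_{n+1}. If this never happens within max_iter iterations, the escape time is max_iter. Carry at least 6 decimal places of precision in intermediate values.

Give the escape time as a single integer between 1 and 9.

Answer: 3

Derivation:
z_0 = 0 + 0i, c = -1.8430 + -0.5520i
Iter 1: z = -1.8430 + -0.5520i, |z|^2 = 3.7014
Iter 2: z = 1.2489 + 1.4827i, |z|^2 = 3.7582
Iter 3: z = -2.4815 + 3.1516i, |z|^2 = 16.0899
Escaped at iteration 3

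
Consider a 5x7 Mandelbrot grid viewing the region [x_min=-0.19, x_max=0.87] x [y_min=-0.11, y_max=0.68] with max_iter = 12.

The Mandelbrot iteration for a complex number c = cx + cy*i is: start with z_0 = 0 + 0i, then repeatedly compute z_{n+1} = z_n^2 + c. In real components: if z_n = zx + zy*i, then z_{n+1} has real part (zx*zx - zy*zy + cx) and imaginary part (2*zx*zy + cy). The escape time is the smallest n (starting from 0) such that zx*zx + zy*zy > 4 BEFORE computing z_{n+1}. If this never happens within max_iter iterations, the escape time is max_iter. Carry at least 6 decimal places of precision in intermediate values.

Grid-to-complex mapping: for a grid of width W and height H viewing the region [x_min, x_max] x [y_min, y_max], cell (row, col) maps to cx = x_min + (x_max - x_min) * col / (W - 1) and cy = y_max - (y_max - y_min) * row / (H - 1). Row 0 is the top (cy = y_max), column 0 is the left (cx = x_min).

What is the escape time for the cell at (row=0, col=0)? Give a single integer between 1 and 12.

z_0 = 0 + 0i, c = -0.1900 + 0.6800i
Iter 1: z = -0.1900 + 0.6800i, |z|^2 = 0.4985
Iter 2: z = -0.6163 + 0.4216i, |z|^2 = 0.5576
Iter 3: z = 0.0121 + 0.1603i, |z|^2 = 0.0259
Iter 4: z = -0.2156 + 0.6839i, |z|^2 = 0.5141
Iter 5: z = -0.6112 + 0.3852i, |z|^2 = 0.5219
Iter 6: z = 0.0352 + 0.2092i, |z|^2 = 0.0450
Iter 7: z = -0.2325 + 0.6947i, |z|^2 = 0.5367
Iter 8: z = -0.6186 + 0.3569i, |z|^2 = 0.5101
Iter 9: z = 0.0653 + 0.2384i, |z|^2 = 0.0611
Iter 10: z = -0.2426 + 0.7111i, |z|^2 = 0.5645
Iter 11: z = -0.6368 + 0.3350i, |z|^2 = 0.5178

Answer: 12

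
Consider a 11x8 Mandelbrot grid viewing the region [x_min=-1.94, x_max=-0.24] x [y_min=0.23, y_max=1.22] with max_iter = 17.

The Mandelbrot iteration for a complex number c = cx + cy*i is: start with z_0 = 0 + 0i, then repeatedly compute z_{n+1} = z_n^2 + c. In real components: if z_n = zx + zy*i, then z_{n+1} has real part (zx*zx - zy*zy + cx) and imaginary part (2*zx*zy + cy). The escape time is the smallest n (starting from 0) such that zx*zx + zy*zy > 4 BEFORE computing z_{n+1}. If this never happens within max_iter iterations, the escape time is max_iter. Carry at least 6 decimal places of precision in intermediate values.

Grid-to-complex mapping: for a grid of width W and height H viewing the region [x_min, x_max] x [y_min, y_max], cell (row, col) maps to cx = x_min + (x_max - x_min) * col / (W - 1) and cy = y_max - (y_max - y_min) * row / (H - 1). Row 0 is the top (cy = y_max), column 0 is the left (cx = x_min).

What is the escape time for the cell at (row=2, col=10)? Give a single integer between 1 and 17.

Answer: 7

Derivation:
z_0 = 0 + 0i, c = -0.2400 + 0.9371i
Iter 1: z = -0.2400 + 0.9371i, |z|^2 = 0.9358
Iter 2: z = -1.0606 + 0.4873i, |z|^2 = 1.3624
Iter 3: z = 0.6475 + -0.0966i, |z|^2 = 0.4286
Iter 4: z = 0.1699 + 0.8121i, |z|^2 = 0.6883
Iter 5: z = -0.8706 + 1.2131i, |z|^2 = 2.2295
Iter 6: z = -0.9536 + -1.1751i, |z|^2 = 2.2901
Iter 7: z = -0.7114 + 3.1783i, |z|^2 = 10.6074
Escaped at iteration 7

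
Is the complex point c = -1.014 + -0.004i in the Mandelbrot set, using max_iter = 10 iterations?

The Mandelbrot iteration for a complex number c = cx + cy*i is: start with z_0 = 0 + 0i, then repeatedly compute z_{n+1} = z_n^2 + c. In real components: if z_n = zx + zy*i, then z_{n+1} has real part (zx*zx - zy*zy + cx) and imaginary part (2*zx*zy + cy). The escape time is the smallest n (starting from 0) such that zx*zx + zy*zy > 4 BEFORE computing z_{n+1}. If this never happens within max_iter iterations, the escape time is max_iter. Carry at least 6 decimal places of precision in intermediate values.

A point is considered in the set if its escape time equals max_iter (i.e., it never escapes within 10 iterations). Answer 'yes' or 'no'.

Answer: yes

Derivation:
z_0 = 0 + 0i, c = -1.0140 + -0.0040i
Iter 1: z = -1.0140 + -0.0040i, |z|^2 = 1.0282
Iter 2: z = 0.0142 + 0.0041i, |z|^2 = 0.0002
Iter 3: z = -1.0138 + -0.0039i, |z|^2 = 1.0278
Iter 4: z = 0.0138 + 0.0039i, |z|^2 = 0.0002
Iter 5: z = -1.0138 + -0.0039i, |z|^2 = 1.0279
Iter 6: z = 0.0138 + 0.0039i, |z|^2 = 0.0002
Iter 7: z = -1.0138 + -0.0039i, |z|^2 = 1.0279
Iter 8: z = 0.0138 + 0.0039i, |z|^2 = 0.0002
Iter 9: z = -1.0138 + -0.0039i, |z|^2 = 1.0279
Did not escape in 10 iterations → in set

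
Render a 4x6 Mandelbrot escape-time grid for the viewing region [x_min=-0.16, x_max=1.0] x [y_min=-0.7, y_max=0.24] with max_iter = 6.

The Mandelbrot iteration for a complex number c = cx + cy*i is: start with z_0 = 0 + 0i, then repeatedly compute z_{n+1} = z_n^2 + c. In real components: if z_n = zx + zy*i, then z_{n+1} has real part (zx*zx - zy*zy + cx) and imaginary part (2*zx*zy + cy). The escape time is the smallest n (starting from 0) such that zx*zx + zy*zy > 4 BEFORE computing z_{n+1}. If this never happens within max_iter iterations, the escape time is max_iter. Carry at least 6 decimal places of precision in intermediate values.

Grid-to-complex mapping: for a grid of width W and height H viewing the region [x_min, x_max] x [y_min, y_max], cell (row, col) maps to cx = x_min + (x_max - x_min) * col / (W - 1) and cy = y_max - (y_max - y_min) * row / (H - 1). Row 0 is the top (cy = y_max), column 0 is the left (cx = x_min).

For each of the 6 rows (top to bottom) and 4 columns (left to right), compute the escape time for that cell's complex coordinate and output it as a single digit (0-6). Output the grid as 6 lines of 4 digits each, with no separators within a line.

(row=0, col=0): c = -0.1600 + 0.2400i → escape time 6
(row=0, col=1): c = 0.2267 + 0.2400i → escape time 6
(row=0, col=2): c = 0.6133 + 0.2400i → escape time 4
(row=0, col=3): c = 1.0000 + 0.2400i → escape time 2
(row=1, col=0): c = -0.1600 + 0.0520i → escape time 6
(row=1, col=1): c = 0.2267 + 0.0520i → escape time 6
(row=1, col=2): c = 0.6133 + 0.0520i → escape time 4
(row=1, col=3): c = 1.0000 + 0.0520i → escape time 2
(row=2, col=0): c = -0.1600 + -0.1360i → escape time 6
(row=2, col=1): c = 0.2267 + -0.1360i → escape time 6
(row=2, col=2): c = 0.6133 + -0.1360i → escape time 4
(row=2, col=3): c = 1.0000 + -0.1360i → escape time 2
(row=3, col=0): c = -0.1600 + -0.3240i → escape time 6
(row=3, col=1): c = 0.2267 + -0.3240i → escape time 6
(row=3, col=2): c = 0.6133 + -0.3240i → escape time 4
(row=3, col=3): c = 1.0000 + -0.3240i → escape time 2
(row=4, col=0): c = -0.1600 + -0.5120i → escape time 6
(row=4, col=1): c = 0.2267 + -0.5120i → escape time 6
(row=4, col=2): c = 0.6133 + -0.5120i → escape time 3
(row=4, col=3): c = 1.0000 + -0.5120i → escape time 2
(row=5, col=0): c = -0.1600 + -0.7000i → escape time 6
(row=5, col=1): c = 0.2267 + -0.7000i → escape time 6
(row=5, col=2): c = 0.6133 + -0.7000i → escape time 3
(row=5, col=3): c = 1.0000 + -0.7000i → escape time 2

Answer: 6642
6642
6642
6642
6632
6632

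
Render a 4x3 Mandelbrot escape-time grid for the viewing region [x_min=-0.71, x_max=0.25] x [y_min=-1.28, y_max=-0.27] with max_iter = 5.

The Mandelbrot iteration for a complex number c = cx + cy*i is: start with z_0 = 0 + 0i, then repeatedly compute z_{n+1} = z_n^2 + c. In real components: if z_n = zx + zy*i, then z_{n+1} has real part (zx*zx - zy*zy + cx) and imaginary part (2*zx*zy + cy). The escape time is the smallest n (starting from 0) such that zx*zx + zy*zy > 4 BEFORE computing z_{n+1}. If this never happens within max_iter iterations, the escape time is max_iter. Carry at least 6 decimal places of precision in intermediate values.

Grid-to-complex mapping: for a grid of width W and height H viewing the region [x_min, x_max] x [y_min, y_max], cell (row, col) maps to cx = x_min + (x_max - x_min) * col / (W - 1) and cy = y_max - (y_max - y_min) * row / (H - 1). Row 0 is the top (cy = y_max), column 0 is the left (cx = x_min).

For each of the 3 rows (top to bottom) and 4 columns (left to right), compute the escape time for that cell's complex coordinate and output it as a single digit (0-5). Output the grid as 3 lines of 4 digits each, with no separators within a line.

Answer: 5555
4555
3322

Derivation:
(row=0, col=0): c = -0.7100 + -0.2700i → escape time 5
(row=0, col=1): c = -0.3900 + -0.2700i → escape time 5
(row=0, col=2): c = -0.0700 + -0.2700i → escape time 5
(row=0, col=3): c = 0.2500 + -0.2700i → escape time 5
(row=1, col=0): c = -0.7100 + -0.7750i → escape time 4
(row=1, col=1): c = -0.3900 + -0.7750i → escape time 5
(row=1, col=2): c = -0.0700 + -0.7750i → escape time 5
(row=1, col=3): c = 0.2500 + -0.7750i → escape time 5
(row=2, col=0): c = -0.7100 + -1.2800i → escape time 3
(row=2, col=1): c = -0.3900 + -1.2800i → escape time 3
(row=2, col=2): c = -0.0700 + -1.2800i → escape time 2
(row=2, col=3): c = 0.2500 + -1.2800i → escape time 2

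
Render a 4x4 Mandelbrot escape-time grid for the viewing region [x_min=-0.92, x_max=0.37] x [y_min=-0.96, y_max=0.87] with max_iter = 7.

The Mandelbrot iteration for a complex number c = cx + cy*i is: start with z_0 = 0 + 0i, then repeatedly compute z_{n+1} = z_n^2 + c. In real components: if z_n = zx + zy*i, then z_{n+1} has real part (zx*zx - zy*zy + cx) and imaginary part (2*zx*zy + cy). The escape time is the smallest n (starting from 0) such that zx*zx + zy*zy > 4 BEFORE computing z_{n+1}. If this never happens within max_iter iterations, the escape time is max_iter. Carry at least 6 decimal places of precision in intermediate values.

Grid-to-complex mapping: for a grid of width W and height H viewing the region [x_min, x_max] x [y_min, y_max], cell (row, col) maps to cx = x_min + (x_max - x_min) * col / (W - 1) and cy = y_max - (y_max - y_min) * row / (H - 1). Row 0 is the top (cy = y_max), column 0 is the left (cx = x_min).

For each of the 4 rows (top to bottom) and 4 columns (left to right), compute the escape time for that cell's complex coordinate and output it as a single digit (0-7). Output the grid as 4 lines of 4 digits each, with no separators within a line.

Answer: 3574
7777
7777
3473

Derivation:
(row=0, col=0): c = -0.9200 + 0.8700i → escape time 3
(row=0, col=1): c = -0.4900 + 0.8700i → escape time 5
(row=0, col=2): c = -0.0600 + 0.8700i → escape time 7
(row=0, col=3): c = 0.3700 + 0.8700i → escape time 4
(row=1, col=0): c = -0.9200 + 0.2600i → escape time 7
(row=1, col=1): c = -0.4900 + 0.2600i → escape time 7
(row=1, col=2): c = -0.0600 + 0.2600i → escape time 7
(row=1, col=3): c = 0.3700 + 0.2600i → escape time 7
(row=2, col=0): c = -0.9200 + -0.3500i → escape time 7
(row=2, col=1): c = -0.4900 + -0.3500i → escape time 7
(row=2, col=2): c = -0.0600 + -0.3500i → escape time 7
(row=2, col=3): c = 0.3700 + -0.3500i → escape time 7
(row=3, col=0): c = -0.9200 + -0.9600i → escape time 3
(row=3, col=1): c = -0.4900 + -0.9600i → escape time 4
(row=3, col=2): c = -0.0600 + -0.9600i → escape time 7
(row=3, col=3): c = 0.3700 + -0.9600i → escape time 3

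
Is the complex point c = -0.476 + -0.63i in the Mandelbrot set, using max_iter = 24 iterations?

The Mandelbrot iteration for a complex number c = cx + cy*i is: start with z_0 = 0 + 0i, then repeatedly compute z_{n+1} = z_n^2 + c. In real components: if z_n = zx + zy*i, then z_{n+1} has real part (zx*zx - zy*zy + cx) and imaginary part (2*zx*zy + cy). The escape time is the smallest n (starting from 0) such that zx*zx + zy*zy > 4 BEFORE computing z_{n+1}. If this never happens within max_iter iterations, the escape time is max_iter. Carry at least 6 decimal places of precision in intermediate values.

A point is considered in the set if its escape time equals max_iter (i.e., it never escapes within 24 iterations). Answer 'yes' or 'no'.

z_0 = 0 + 0i, c = -0.4760 + -0.6300i
Iter 1: z = -0.4760 + -0.6300i, |z|^2 = 0.6235
Iter 2: z = -0.6463 + -0.0302i, |z|^2 = 0.4186
Iter 3: z = -0.0592 + -0.5909i, |z|^2 = 0.3527
Iter 4: z = -0.8217 + -0.5601i, |z|^2 = 0.9888
Iter 5: z = -0.1145 + 0.2904i, |z|^2 = 0.0974
Iter 6: z = -0.5472 + -0.6965i, |z|^2 = 0.7846
Iter 7: z = -0.6617 + 0.1323i, |z|^2 = 0.4553
Iter 8: z = -0.0557 + -0.8050i, |z|^2 = 0.6512
Iter 9: z = -1.1210 + -0.5404i, |z|^2 = 1.5486
Iter 10: z = 0.4886 + 0.5815i, |z|^2 = 0.5769
Iter 11: z = -0.5755 + -0.0618i, |z|^2 = 0.3350
Iter 12: z = -0.1486 + -0.5589i, |z|^2 = 0.3345
Iter 13: z = -0.7663 + -0.4639i, |z|^2 = 0.8024
Iter 14: z = -0.1040 + 0.0809i, |z|^2 = 0.0174
Iter 15: z = -0.4717 + -0.6468i, |z|^2 = 0.6409
Iter 16: z = -0.6718 + -0.0197i, |z|^2 = 0.4518
Iter 17: z = -0.0250 + -0.6035i, |z|^2 = 0.3648
Iter 18: z = -0.8396 + -0.5998i, |z|^2 = 1.0646
Iter 19: z = -0.1309 + 0.3772i, |z|^2 = 0.1594
Iter 20: z = -0.6011 + -0.7287i, |z|^2 = 0.8924
Iter 21: z = -0.6457 + 0.2461i, |z|^2 = 0.4775
Iter 22: z = -0.1196 + -0.9479i, |z|^2 = 0.9127
Iter 23: z = -1.3601 + -0.4033i, |z|^2 = 2.0126
Did not escape in 24 iterations → in set

Answer: yes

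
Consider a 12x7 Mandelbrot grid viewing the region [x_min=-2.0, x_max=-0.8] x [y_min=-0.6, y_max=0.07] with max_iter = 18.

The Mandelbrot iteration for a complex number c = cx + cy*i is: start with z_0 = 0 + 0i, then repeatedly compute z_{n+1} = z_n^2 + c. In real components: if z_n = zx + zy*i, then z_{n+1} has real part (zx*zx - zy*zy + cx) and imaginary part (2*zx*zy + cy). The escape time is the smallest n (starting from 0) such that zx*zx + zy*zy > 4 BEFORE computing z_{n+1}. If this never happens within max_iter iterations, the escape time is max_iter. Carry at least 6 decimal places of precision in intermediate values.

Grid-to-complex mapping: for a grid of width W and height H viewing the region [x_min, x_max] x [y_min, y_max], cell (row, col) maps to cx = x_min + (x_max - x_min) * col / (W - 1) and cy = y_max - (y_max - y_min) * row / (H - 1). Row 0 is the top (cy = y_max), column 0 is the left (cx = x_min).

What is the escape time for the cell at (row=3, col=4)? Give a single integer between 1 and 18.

Answer: 5

Derivation:
z_0 = 0 + 0i, c = -1.5636 + -0.2650i
Iter 1: z = -1.5636 + -0.2650i, |z|^2 = 2.5152
Iter 2: z = 0.8111 + 0.5637i, |z|^2 = 0.9757
Iter 3: z = -1.2235 + 0.6495i, |z|^2 = 1.9189
Iter 4: z = -0.4884 + -1.8543i, |z|^2 = 3.6770
Iter 5: z = -4.7636 + 1.5463i, |z|^2 = 25.0832
Escaped at iteration 5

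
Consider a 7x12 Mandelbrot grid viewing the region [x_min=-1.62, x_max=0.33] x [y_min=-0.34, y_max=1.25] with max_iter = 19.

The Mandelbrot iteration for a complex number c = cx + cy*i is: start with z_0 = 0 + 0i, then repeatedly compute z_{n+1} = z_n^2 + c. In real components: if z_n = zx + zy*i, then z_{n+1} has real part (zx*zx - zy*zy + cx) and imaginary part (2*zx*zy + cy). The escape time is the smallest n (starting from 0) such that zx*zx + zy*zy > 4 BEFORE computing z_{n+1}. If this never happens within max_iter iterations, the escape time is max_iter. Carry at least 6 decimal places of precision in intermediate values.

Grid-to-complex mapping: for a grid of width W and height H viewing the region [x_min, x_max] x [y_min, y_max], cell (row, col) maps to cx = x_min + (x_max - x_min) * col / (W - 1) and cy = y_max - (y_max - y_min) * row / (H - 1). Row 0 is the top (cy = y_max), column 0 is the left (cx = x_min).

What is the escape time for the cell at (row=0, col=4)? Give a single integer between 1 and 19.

Answer: 3

Derivation:
z_0 = 0 + 0i, c = -0.3200 + 1.2500i
Iter 1: z = -0.3200 + 1.2500i, |z|^2 = 1.6649
Iter 2: z = -1.7801 + 0.4500i, |z|^2 = 3.3713
Iter 3: z = 2.6463 + -0.3521i, |z|^2 = 7.1266
Escaped at iteration 3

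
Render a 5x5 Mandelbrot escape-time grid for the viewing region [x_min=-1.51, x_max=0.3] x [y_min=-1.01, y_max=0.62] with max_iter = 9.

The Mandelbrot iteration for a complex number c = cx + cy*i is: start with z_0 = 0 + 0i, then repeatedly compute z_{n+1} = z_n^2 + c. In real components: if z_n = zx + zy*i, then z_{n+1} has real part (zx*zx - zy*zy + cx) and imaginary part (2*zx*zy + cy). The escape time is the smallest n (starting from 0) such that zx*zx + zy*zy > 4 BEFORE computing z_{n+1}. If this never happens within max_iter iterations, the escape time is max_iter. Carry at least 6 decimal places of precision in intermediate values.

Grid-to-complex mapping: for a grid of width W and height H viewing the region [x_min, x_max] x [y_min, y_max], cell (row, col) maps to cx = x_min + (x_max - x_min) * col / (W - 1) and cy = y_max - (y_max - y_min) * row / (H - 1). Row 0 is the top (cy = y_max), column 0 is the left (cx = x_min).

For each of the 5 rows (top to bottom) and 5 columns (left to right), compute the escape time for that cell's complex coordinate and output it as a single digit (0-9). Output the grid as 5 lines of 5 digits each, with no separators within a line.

Answer: 34999
59999
59999
34999
23493

Derivation:
(row=0, col=0): c = -1.5100 + 0.6200i → escape time 3
(row=0, col=1): c = -1.0575 + 0.6200i → escape time 4
(row=0, col=2): c = -0.6050 + 0.6200i → escape time 9
(row=0, col=3): c = -0.1525 + 0.6200i → escape time 9
(row=0, col=4): c = 0.3000 + 0.6200i → escape time 9
(row=1, col=0): c = -1.5100 + 0.2125i → escape time 5
(row=1, col=1): c = -1.0575 + 0.2125i → escape time 9
(row=1, col=2): c = -0.6050 + 0.2125i → escape time 9
(row=1, col=3): c = -0.1525 + 0.2125i → escape time 9
(row=1, col=4): c = 0.3000 + 0.2125i → escape time 9
(row=2, col=0): c = -1.5100 + -0.1950i → escape time 5
(row=2, col=1): c = -1.0575 + -0.1950i → escape time 9
(row=2, col=2): c = -0.6050 + -0.1950i → escape time 9
(row=2, col=3): c = -0.1525 + -0.1950i → escape time 9
(row=2, col=4): c = 0.3000 + -0.1950i → escape time 9
(row=3, col=0): c = -1.5100 + -0.6025i → escape time 3
(row=3, col=1): c = -1.0575 + -0.6025i → escape time 4
(row=3, col=2): c = -0.6050 + -0.6025i → escape time 9
(row=3, col=3): c = -0.1525 + -0.6025i → escape time 9
(row=3, col=4): c = 0.3000 + -0.6025i → escape time 9
(row=4, col=0): c = -1.5100 + -1.0100i → escape time 2
(row=4, col=1): c = -1.0575 + -1.0100i → escape time 3
(row=4, col=2): c = -0.6050 + -1.0100i → escape time 4
(row=4, col=3): c = -0.1525 + -1.0100i → escape time 9
(row=4, col=4): c = 0.3000 + -1.0100i → escape time 3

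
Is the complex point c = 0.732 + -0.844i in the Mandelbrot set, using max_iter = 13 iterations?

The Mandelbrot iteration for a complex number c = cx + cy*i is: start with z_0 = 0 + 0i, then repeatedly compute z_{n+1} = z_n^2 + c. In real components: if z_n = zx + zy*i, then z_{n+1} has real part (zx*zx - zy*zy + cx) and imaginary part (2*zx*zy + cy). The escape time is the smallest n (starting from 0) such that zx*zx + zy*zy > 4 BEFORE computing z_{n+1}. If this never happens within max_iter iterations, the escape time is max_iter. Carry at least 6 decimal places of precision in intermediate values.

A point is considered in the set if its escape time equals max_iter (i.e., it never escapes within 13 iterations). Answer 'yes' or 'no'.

Answer: no

Derivation:
z_0 = 0 + 0i, c = 0.7320 + -0.8440i
Iter 1: z = 0.7320 + -0.8440i, |z|^2 = 1.2482
Iter 2: z = 0.5555 + -2.0796i, |z|^2 = 4.6334
Escaped at iteration 2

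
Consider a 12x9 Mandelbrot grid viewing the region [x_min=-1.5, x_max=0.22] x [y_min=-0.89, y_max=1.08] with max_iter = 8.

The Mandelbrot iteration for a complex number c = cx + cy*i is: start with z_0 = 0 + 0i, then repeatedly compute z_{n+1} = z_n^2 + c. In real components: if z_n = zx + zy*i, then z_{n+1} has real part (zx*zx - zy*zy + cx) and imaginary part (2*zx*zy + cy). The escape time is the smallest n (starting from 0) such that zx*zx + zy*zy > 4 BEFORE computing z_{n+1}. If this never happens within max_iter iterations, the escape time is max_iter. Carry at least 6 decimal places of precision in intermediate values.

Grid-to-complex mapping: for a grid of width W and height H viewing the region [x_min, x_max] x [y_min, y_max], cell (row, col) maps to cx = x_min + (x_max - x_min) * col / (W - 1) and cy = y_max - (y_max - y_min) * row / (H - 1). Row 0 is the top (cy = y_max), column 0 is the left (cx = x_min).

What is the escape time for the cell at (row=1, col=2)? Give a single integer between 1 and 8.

Answer: 3

Derivation:
z_0 = 0 + 0i, c = -1.1873 + 0.8337i
Iter 1: z = -1.1873 + 0.8337i, |z|^2 = 2.1048
Iter 2: z = -0.4728 + -1.1460i, |z|^2 = 1.5369
Iter 3: z = -2.2771 + 1.9174i, |z|^2 = 8.8618
Escaped at iteration 3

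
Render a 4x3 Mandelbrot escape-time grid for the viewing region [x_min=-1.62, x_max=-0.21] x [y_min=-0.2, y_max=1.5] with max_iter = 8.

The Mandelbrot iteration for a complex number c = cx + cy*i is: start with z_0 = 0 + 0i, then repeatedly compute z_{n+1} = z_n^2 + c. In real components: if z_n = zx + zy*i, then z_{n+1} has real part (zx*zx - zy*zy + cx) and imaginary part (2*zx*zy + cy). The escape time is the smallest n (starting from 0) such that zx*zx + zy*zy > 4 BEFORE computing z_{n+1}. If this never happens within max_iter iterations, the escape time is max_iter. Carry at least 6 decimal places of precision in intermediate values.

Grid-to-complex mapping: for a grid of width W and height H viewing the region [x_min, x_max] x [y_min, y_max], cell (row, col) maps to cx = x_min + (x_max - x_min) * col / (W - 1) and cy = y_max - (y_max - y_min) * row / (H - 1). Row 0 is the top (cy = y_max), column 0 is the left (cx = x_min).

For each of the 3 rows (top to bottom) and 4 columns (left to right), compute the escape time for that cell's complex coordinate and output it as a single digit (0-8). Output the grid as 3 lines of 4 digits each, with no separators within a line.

Answer: 1222
3368
5888

Derivation:
(row=0, col=0): c = -1.6200 + 1.5000i → escape time 1
(row=0, col=1): c = -1.1500 + 1.5000i → escape time 2
(row=0, col=2): c = -0.6800 + 1.5000i → escape time 2
(row=0, col=3): c = -0.2100 + 1.5000i → escape time 2
(row=1, col=0): c = -1.6200 + 0.6500i → escape time 3
(row=1, col=1): c = -1.1500 + 0.6500i → escape time 3
(row=1, col=2): c = -0.6800 + 0.6500i → escape time 6
(row=1, col=3): c = -0.2100 + 0.6500i → escape time 8
(row=2, col=0): c = -1.6200 + -0.2000i → escape time 5
(row=2, col=1): c = -1.1500 + -0.2000i → escape time 8
(row=2, col=2): c = -0.6800 + -0.2000i → escape time 8
(row=2, col=3): c = -0.2100 + -0.2000i → escape time 8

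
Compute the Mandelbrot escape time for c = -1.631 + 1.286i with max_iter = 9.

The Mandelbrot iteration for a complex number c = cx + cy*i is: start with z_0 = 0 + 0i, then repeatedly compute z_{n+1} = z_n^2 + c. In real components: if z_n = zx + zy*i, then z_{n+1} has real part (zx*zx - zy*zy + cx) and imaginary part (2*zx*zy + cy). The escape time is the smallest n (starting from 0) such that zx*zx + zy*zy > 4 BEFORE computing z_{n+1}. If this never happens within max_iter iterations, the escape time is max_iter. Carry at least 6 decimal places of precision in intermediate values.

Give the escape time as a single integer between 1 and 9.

Answer: 1

Derivation:
z_0 = 0 + 0i, c = -1.6310 + 1.2860i
Iter 1: z = -1.6310 + 1.2860i, |z|^2 = 4.3140
Escaped at iteration 1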